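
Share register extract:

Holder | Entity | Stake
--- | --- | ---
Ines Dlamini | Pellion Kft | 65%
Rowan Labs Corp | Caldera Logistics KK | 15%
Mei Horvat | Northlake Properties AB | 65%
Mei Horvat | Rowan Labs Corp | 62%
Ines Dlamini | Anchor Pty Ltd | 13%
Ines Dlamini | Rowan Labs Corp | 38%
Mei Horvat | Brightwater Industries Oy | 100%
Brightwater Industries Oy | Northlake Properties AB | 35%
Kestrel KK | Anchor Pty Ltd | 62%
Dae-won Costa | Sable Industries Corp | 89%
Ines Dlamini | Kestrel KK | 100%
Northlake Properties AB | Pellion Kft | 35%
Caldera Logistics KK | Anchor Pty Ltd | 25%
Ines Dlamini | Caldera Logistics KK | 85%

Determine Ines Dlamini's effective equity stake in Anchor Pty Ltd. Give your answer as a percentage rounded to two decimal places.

Ines reaches Anchor along 4 paths.
Direct stake: 13% = 13%.
Via Kestrel: 100% × 62% = 62%.
Via Rowan → Caldera: 38% × 15% × 25% = 1.425%.
Via Caldera: 85% × 25% = 21.25%.
Total: 13% + 62% + 1.425% + 21.25% = 97.675%.
Rounded: 97.68%.

97.68%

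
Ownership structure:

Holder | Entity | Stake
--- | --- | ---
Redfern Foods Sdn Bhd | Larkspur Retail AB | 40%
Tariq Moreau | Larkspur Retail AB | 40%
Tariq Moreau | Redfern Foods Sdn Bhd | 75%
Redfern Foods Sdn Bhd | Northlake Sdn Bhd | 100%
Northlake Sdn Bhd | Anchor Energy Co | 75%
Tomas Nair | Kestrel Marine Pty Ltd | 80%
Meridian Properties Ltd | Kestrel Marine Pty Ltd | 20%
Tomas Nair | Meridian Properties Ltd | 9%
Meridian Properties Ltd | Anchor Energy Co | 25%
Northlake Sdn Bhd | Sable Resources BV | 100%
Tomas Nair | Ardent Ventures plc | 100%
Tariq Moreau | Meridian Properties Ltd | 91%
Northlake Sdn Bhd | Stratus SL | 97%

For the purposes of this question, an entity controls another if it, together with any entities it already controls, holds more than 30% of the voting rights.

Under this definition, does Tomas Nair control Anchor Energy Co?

No

Tomas holds 100% of Ardent, so Tomas controls Ardent.
Tomas holds 80% of Kestrel, so Tomas controls Kestrel.
Neither Tomas nor any entity Tomas controls holds any voting interest in Anchor.
So Tomas does not control Anchor.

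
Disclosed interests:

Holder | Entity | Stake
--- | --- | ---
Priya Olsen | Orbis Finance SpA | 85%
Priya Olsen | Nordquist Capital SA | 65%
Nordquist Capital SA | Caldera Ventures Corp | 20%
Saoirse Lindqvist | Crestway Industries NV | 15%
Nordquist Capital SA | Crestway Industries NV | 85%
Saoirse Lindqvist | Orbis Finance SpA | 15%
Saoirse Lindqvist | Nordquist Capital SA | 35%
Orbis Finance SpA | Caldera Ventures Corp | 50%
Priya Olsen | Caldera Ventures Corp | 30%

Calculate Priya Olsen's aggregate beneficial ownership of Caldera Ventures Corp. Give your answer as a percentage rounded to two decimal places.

Priya reaches Caldera along 3 paths.
Direct stake: 30% = 30%.
Via Nordquist: 65% × 20% = 13%.
Via Orbis: 85% × 50% = 42.5%.
Total: 30% + 13% + 42.5% = 85.5%.
Rounded: 85.50%.

85.50%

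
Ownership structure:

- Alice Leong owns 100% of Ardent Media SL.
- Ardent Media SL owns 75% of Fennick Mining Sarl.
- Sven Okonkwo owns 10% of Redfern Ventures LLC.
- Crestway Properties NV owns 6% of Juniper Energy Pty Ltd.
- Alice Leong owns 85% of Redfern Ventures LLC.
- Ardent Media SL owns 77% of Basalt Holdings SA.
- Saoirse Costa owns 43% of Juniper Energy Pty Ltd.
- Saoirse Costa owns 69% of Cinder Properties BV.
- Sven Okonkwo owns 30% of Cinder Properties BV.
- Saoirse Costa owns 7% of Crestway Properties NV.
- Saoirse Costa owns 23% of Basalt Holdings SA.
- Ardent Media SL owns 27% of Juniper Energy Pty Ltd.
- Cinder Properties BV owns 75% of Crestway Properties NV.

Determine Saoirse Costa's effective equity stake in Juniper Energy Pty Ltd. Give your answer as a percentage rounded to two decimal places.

Saoirse reaches Juniper along 3 paths.
Via Crestway: 7% × 6% = 0.42%.
Via Cinder → Crestway: 69% × 75% × 6% = 3.105%.
Direct stake: 43% = 43%.
Total: 0.42% + 3.105% + 43% = 46.525%.
Rounded: 46.53%.

46.53%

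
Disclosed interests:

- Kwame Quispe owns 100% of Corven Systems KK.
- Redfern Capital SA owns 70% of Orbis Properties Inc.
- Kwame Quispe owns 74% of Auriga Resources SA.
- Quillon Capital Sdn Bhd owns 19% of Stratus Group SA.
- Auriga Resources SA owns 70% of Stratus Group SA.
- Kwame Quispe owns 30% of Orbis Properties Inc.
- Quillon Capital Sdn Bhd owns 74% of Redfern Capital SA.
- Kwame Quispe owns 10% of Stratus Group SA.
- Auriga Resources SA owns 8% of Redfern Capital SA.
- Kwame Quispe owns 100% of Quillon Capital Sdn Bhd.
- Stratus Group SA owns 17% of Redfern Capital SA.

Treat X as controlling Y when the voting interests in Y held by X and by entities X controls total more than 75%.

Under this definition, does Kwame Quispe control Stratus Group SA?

No

Kwame holds 100% of Quillon, so Kwame controls Quillon.
Kwame holds 100% of Corven, so Kwame controls Corven.
In Stratus, Kwame's side holds only 10% + 19% = 29%, not > 75%.
So Kwame does not control Stratus.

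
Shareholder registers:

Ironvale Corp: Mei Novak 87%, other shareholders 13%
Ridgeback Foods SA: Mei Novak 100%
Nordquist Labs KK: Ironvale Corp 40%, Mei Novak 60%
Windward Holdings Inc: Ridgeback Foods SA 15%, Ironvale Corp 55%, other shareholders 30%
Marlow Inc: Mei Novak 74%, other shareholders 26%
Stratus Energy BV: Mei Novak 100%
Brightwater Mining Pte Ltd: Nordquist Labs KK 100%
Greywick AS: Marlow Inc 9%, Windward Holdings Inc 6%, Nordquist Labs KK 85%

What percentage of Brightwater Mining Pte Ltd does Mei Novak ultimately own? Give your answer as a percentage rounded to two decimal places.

Mei reaches Brightwater along 2 paths.
Via Ironvale → Nordquist: 87% × 40% × 100% = 34.8%.
Via Nordquist: 60% × 100% = 60%.
Total: 34.8% + 60% = 94.8%.
Rounded: 94.80%.

94.80%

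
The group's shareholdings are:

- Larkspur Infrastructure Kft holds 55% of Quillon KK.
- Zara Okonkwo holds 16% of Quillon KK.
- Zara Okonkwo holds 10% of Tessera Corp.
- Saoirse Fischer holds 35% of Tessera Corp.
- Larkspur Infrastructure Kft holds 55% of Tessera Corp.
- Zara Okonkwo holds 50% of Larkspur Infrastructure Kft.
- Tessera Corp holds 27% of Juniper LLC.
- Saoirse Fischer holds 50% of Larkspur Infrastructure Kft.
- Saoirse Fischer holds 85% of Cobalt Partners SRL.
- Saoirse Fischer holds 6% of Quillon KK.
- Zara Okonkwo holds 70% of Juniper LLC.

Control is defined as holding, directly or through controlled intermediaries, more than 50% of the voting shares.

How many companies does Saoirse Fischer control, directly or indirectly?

1

Saoirse holds 85% of Cobalt, so Saoirse controls Cobalt.
No other company's threshold is met.
Saoirse controls 1 company.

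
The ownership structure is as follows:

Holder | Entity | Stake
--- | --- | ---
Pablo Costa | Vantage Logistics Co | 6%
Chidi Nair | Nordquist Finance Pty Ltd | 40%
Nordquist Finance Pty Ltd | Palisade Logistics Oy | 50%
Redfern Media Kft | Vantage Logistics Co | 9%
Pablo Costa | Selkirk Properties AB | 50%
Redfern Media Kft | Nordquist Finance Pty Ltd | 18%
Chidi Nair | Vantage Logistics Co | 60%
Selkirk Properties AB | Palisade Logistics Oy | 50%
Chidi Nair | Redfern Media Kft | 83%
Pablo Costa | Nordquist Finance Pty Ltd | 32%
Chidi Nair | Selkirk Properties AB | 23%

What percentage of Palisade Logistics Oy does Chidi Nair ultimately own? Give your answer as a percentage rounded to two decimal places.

38.97%

Chidi reaches Palisade along 3 paths.
Via Nordquist: 40% × 50% = 20%.
Via Redfern → Nordquist: 83% × 18% × 50% = 7.47%.
Via Selkirk: 23% × 50% = 11.5%.
Total: 20% + 7.47% + 11.5% = 38.97%.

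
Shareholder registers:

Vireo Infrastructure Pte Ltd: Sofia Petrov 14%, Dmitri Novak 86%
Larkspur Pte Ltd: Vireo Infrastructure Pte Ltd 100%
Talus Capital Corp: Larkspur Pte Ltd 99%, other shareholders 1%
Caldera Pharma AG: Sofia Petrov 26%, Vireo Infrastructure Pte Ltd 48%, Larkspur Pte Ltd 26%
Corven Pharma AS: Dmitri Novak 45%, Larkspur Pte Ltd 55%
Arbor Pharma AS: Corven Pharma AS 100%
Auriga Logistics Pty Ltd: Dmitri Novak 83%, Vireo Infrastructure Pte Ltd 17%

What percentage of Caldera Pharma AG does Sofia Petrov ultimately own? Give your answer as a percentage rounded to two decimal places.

36.36%

Sofia reaches Caldera along 3 paths.
Direct stake: 26% = 26%.
Via Vireo: 14% × 48% = 6.72%.
Via Vireo → Larkspur: 14% × 100% × 26% = 3.64%.
Total: 26% + 6.72% + 3.64% = 36.36%.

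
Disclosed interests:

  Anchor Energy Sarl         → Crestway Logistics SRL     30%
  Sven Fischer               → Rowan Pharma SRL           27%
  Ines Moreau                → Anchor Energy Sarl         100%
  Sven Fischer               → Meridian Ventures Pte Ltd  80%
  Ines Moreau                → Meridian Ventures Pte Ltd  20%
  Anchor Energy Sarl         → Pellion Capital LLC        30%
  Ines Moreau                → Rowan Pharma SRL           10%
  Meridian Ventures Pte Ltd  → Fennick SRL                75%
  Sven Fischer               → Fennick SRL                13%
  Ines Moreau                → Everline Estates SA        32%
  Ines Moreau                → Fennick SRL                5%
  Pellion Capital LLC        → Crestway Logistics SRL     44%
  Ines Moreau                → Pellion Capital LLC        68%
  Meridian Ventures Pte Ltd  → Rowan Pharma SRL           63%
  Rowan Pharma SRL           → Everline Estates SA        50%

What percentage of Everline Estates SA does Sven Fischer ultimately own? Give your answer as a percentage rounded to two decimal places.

38.70%

Sven reaches Everline along 2 paths.
Via Meridian → Rowan: 80% × 63% × 50% = 25.2%.
Via Rowan: 27% × 50% = 13.5%.
Total: 25.2% + 13.5% = 38.7%.
Rounded: 38.70%.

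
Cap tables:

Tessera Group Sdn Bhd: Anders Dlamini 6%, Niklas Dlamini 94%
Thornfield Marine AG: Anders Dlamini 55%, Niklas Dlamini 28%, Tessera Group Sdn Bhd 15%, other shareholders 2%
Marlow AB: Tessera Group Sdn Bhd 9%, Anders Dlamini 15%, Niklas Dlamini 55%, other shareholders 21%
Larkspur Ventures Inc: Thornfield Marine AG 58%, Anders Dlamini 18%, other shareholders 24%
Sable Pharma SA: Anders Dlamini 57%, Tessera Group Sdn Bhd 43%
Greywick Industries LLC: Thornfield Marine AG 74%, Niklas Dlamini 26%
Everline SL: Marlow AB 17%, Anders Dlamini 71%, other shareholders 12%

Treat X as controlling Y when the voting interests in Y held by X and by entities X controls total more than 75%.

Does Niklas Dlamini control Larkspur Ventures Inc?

Niklas holds 94% of Tessera, so Niklas controls Tessera.
Neither Niklas nor any entity Niklas controls holds any voting interest in Larkspur.
So Niklas does not control Larkspur.

No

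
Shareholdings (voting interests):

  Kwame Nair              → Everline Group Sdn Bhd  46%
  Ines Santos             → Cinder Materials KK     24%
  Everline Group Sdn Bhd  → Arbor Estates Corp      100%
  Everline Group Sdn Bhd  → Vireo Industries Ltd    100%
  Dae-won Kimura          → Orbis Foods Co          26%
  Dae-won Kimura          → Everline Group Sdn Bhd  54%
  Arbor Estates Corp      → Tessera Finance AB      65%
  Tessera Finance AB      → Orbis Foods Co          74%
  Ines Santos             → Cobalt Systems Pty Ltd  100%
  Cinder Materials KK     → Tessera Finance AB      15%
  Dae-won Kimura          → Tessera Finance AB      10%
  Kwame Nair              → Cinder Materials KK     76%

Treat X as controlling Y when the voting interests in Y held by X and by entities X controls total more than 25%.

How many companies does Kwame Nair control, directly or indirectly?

Kwame holds 46% of Everline, so Kwame controls Everline.
Kwame holds 76% of Cinder, so Kwame controls Cinder.
Everline holds 100% of Arbor, so Kwame controls Arbor.
Everline holds 100% of Vireo, so Kwame controls Vireo.
Cinder and Arbor together hold 15% + 65% = 80% of Tessera, so Kwame controls Tessera.
Tessera holds 74% of Orbis, so Kwame controls Orbis.
No other company's threshold is met.
Kwame controls 6 companies.

6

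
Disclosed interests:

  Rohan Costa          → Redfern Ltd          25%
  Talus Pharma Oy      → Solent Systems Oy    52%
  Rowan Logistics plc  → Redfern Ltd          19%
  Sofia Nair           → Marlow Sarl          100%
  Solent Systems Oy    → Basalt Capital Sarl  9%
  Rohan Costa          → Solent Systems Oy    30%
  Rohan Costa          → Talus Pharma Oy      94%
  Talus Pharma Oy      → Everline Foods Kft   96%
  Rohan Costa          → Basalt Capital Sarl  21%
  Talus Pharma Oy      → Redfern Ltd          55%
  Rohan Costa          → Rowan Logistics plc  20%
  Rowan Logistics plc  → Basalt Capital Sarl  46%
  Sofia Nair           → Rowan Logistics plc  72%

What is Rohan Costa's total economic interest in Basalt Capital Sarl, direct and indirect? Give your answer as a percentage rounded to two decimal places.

37.30%

Rohan reaches Basalt along 4 paths.
Via Rowan: 20% × 46% = 9.2%.
Via Solent: 30% × 9% = 2.7%.
Via Talus → Solent: 94% × 52% × 9% = 4.3992%.
Direct stake: 21% = 21%.
Total: 9.2% + 2.7% + 4.3992% + 21% = 37.2992%.
Rounded: 37.30%.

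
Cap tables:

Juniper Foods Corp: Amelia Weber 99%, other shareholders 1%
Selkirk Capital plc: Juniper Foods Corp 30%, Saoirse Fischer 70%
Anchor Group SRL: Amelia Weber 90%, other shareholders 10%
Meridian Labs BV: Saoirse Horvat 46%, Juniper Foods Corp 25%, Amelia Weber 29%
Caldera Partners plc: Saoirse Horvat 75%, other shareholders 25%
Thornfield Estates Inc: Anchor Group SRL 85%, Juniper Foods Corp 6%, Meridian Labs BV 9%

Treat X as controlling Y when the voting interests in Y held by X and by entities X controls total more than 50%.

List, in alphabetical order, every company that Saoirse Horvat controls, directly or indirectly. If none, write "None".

Caldera Partners plc

Saoirse Horvat holds 75% of Caldera, so Saoirse Horvat controls Caldera.
No other company's threshold is met.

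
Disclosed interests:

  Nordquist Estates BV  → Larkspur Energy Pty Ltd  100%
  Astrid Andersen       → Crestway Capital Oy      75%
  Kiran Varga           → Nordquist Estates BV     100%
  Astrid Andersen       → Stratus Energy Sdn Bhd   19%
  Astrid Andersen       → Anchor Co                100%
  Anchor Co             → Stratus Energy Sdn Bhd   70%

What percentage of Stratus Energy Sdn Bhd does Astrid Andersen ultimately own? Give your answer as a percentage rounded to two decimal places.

Astrid reaches Stratus along 2 paths.
Via Anchor: 100% × 70% = 70%.
Direct stake: 19% = 19%.
Total: 70% + 19% = 89%.
Rounded: 89.00%.

89.00%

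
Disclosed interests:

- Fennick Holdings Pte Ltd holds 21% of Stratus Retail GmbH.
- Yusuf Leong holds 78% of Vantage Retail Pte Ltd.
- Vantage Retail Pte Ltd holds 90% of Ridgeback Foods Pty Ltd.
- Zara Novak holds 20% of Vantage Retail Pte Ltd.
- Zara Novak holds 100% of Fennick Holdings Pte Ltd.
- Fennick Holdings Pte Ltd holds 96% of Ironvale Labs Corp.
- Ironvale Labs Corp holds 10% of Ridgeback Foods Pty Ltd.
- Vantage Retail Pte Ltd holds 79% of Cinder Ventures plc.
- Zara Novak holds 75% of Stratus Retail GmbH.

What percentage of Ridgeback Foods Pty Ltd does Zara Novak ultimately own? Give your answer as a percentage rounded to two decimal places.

27.60%

Zara reaches Ridgeback along 2 paths.
Via Vantage: 20% × 90% = 18%.
Via Fennick → Ironvale: 100% × 96% × 10% = 9.6%.
Total: 18% + 9.6% = 27.6%.
Rounded: 27.60%.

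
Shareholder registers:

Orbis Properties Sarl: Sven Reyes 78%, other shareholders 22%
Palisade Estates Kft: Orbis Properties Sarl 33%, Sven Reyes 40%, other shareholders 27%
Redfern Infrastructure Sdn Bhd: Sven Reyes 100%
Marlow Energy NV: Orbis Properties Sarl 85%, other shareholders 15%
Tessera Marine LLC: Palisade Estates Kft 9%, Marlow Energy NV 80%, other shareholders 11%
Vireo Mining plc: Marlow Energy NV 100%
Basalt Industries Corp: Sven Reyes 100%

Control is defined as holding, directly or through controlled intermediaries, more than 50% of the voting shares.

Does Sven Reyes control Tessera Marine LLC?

Yes

Sven holds 78% of Orbis, so Sven controls Orbis.
Orbis and Sven together hold 33% + 40% = 73% of Palisade, so Sven controls Palisade.
Orbis holds 85% of Marlow, so Sven controls Marlow.
Palisade and Marlow together hold 9% + 80% = 89% of Tessera, so Sven controls Tessera.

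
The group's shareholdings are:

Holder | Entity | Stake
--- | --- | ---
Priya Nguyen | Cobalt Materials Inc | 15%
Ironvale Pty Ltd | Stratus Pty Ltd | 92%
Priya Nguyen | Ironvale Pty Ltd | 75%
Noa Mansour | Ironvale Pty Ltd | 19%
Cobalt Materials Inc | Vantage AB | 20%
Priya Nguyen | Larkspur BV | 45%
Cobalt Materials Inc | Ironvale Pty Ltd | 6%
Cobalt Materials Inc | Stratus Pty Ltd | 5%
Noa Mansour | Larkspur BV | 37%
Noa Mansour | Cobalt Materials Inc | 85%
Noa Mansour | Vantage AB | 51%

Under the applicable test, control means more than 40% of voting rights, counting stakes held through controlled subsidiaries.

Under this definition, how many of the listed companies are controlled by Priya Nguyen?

Priya holds 45% of Larkspur, so Priya controls Larkspur.
Priya holds 75% of Ironvale, so Priya controls Ironvale.
Ironvale holds 92% of Stratus, so Priya controls Stratus.
No other company's threshold is met.
Priya controls 3 companies.

3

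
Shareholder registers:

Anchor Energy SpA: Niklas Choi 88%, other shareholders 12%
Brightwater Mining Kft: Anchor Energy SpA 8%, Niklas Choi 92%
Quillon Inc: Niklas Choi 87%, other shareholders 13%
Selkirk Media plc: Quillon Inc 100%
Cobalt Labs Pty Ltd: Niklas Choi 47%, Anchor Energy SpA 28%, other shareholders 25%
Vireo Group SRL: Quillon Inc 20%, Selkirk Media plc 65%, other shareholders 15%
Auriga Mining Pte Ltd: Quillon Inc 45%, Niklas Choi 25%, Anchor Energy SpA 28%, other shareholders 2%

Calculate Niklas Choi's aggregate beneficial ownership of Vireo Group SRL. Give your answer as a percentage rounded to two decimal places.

73.95%

Niklas reaches Vireo along 2 paths.
Via Quillon: 87% × 20% = 17.4%.
Via Quillon → Selkirk: 87% × 100% × 65% = 56.55%.
Total: 17.4% + 56.55% = 73.95%.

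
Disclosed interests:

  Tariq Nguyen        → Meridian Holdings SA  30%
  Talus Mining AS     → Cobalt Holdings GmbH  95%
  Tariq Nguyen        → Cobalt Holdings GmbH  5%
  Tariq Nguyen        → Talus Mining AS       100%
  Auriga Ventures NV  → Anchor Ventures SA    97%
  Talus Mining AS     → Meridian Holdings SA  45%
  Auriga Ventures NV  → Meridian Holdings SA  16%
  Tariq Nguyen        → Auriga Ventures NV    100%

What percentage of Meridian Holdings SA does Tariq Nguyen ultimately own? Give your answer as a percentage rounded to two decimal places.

Tariq reaches Meridian along 3 paths.
Via Talus: 100% × 45% = 45%.
Direct stake: 30% = 30%.
Via Auriga: 100% × 16% = 16%.
Total: 45% + 30% + 16% = 91%.
Rounded: 91.00%.

91.00%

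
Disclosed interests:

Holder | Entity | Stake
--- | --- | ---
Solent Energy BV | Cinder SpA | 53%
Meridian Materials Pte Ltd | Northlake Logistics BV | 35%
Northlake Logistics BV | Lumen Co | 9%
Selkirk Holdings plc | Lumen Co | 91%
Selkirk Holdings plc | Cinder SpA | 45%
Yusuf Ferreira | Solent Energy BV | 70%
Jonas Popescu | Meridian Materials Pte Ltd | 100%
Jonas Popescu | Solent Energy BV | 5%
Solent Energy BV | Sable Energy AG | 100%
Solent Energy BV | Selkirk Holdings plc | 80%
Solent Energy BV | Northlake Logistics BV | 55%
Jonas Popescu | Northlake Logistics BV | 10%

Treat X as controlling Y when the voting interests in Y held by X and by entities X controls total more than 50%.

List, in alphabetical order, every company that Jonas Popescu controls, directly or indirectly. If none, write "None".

Meridian Materials Pte Ltd

Jonas holds 100% of Meridian, so Jonas controls Meridian.
No other company's threshold is met.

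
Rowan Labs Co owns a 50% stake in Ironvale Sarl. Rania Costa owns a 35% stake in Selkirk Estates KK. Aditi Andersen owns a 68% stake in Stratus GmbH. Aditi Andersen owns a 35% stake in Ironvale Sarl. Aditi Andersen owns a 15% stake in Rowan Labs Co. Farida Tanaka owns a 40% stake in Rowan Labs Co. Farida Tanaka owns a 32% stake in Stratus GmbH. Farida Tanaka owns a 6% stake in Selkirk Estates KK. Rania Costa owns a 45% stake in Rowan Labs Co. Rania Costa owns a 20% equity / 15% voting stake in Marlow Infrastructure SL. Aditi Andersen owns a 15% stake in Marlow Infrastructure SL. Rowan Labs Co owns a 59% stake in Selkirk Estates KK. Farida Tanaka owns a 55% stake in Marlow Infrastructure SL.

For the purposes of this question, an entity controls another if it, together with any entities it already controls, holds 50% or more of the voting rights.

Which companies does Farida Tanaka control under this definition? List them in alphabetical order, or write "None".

Marlow Infrastructure SL

Farida holds 55% of Marlow, so Farida controls Marlow.
No other company's threshold is met.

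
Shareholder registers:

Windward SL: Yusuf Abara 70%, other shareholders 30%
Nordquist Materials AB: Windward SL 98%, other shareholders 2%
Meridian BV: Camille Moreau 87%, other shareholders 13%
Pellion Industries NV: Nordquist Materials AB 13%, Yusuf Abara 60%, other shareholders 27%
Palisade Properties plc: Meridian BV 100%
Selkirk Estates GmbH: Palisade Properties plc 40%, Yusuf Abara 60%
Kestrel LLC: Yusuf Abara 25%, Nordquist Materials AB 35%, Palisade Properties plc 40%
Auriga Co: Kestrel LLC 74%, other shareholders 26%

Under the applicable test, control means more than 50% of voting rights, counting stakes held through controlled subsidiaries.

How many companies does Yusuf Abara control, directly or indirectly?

6

Yusuf holds 70% of Windward, so Yusuf controls Windward.
Windward holds 98% of Nordquist, so Yusuf controls Nordquist.
Nordquist and Yusuf together hold 13% + 60% = 73% of Pellion, so Yusuf controls Pellion.
Yusuf holds 60% of Selkirk, so Yusuf controls Selkirk.
Yusuf and Nordquist together hold 25% + 35% = 60% of Kestrel, so Yusuf controls Kestrel.
Kestrel holds 74% of Auriga, so Yusuf controls Auriga.
No other company's threshold is met.
Yusuf controls 6 companies.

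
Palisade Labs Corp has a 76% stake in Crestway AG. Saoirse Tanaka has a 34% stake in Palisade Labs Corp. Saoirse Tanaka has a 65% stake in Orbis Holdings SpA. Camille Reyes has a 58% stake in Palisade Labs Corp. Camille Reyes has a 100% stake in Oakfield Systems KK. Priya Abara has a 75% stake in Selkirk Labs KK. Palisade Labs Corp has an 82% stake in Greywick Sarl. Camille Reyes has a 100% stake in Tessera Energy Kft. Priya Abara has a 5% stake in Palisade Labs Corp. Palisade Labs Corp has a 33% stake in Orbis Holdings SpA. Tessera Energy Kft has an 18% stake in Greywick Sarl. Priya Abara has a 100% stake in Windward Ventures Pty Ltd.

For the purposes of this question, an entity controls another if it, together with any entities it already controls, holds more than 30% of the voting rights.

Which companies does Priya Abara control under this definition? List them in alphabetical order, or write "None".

Priya holds 75% of Selkirk, so Priya controls Selkirk.
Priya holds 100% of Windward, so Priya controls Windward.
No other company's threshold is met.

Selkirk Labs KK, Windward Ventures Pty Ltd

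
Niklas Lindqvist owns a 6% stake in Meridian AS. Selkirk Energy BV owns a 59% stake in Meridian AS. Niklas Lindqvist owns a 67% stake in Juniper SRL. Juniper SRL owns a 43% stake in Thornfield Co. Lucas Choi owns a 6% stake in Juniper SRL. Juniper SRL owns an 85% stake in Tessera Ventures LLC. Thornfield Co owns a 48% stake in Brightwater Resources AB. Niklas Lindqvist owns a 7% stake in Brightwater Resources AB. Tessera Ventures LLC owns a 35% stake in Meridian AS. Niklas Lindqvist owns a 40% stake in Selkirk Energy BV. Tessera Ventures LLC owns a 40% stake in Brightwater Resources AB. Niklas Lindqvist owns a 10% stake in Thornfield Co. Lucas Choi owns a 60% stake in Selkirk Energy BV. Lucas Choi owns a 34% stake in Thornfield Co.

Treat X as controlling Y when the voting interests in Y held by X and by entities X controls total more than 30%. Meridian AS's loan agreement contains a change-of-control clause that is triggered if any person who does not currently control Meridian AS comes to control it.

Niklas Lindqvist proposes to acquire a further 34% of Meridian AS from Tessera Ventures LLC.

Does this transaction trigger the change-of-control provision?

The purchase adds only to Niklas's holdings (Tessera's stake shrinks), so Niklas is the only person who could newly come to control Meridian.
Niklas holds 40% of Selkirk, so Niklas controls Selkirk.
Niklas holds 67% of Juniper, so Niklas controls Juniper.
Juniper holds 85% of Tessera, so Niklas controls Tessera.
Selkirk and Tessera and Niklas together hold 59% + 35% + 6% = 100% of Meridian, so Niklas controls Meridian.
So Niklas already controls Meridian before the transaction.
After the purchase, Niklas's direct stake in Meridian rises to 6% + 34% = 40%, and Tessera's stake falls to 1%.
Niklas controlled Meridian already, so this is not a new person acquiring control; every other person's position is unchanged or reduced.
No new person acquires control, so the clause is not triggered.

No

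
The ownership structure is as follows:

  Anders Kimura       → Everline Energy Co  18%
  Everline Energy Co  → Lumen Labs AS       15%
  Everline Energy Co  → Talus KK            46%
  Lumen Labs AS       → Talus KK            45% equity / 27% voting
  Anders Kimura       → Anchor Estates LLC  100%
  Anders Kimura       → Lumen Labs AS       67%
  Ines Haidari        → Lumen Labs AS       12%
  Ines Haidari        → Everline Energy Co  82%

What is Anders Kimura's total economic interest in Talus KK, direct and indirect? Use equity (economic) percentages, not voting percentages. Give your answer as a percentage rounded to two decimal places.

Anders reaches Talus along 3 paths.
Via Lumen: 67% × 45% = 30.15%.
Via Everline → Lumen: 18% × 15% × 45% = 1.215%.
Via Everline: 18% × 46% = 8.28%.
Total: 30.15% + 1.215% + 8.28% = 39.645%.
Rounded: 39.65%.

39.65%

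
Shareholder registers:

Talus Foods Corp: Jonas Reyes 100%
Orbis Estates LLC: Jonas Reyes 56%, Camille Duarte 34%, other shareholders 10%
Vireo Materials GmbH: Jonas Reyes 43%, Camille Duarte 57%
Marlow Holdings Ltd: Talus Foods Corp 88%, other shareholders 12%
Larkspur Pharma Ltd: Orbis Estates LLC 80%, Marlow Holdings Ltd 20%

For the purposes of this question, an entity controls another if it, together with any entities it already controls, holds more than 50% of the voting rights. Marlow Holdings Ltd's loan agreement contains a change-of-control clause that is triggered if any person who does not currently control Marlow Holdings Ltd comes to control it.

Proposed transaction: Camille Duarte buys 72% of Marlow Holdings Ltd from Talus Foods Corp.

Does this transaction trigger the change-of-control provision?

Yes

The purchase adds only to Camille's holdings (Talus's stake shrinks), so Camille is the only person who could newly come to control Marlow.
Camille holds 57% of Vireo, so Camille controls Vireo.
Neither Camille nor any entity Camille controls holds any voting interest in Marlow.
So before the transaction, Camille does not control Marlow.
After the purchase, Camille holds 72% of Marlow directly, and Talus's stake falls to 16%.
Camille holds 72% of Marlow, so Camille controls Marlow.
Camille did not control Marlow before and does after, so the clause is triggered.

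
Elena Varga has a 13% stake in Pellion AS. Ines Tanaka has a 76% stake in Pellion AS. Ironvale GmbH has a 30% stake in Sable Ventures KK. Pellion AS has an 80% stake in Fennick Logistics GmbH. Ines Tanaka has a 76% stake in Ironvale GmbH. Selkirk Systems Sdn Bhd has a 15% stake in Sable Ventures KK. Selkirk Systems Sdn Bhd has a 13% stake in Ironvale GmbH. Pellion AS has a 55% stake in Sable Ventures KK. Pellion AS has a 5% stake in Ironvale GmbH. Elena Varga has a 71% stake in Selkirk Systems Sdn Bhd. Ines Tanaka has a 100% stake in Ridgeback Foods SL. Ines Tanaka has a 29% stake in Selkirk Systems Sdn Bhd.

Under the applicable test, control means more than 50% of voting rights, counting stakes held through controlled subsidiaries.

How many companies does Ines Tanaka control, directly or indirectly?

Ines holds 76% of Pellion, so Ines controls Pellion.
Ines holds 100% of Ridgeback, so Ines controls Ridgeback.
Pellion holds 80% of Fennick, so Ines controls Fennick.
Ines and Pellion together hold 76% + 5% = 81% of Ironvale, so Ines controls Ironvale.
Pellion and Ironvale together hold 55% + 30% = 85% of Sable, so Ines controls Sable.
No other company's threshold is met.
Ines controls 5 companies.

5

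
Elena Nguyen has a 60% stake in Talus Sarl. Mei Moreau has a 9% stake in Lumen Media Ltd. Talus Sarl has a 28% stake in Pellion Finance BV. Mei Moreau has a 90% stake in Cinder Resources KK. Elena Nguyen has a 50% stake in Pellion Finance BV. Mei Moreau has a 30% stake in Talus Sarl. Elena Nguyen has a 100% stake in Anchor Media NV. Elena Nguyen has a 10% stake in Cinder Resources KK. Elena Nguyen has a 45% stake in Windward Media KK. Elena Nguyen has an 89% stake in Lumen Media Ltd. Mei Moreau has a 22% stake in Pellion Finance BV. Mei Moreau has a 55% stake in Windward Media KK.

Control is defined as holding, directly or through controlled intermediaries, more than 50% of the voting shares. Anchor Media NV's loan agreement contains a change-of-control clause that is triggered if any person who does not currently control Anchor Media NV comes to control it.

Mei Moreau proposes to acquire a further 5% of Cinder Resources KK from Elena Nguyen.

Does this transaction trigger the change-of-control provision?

No

The purchase adds only to Mei's holdings (Elena's stake shrinks), so Mei is the only person who could newly come to control Anchor.
Mei holds 55% of Windward, so Mei controls Windward.
Mei holds 90% of Cinder, so Mei controls Cinder.
Neither Mei nor any entity Mei controls holds any voting interest in Anchor.
So before the transaction, Mei does not control Anchor.
After the purchase, Mei's direct stake in Cinder rises to 90% + 5% = 95%, and Elena's stake falls to 5%.
Mei holds 95% of Cinder, so Mei controls Cinder.
After the transaction, neither Mei nor any entity Mei controls holds a voting interest in Anchor, so Mei still does not control it.
No new person acquires control, so the clause is not triggered.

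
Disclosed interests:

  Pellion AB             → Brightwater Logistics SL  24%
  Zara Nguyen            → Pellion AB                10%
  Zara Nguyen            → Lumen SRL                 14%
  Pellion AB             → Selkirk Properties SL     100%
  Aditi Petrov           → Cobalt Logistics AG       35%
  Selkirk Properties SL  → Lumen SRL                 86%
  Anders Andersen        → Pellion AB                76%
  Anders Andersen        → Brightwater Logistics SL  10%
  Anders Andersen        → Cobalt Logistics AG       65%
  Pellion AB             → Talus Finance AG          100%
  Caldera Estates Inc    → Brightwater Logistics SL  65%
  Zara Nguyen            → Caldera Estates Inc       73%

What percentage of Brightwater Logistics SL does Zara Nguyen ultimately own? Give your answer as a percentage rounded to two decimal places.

Zara reaches Brightwater along 2 paths.
Via Pellion: 10% × 24% = 2.4%.
Via Caldera: 73% × 65% = 47.45%.
Total: 2.4% + 47.45% = 49.85%.

49.85%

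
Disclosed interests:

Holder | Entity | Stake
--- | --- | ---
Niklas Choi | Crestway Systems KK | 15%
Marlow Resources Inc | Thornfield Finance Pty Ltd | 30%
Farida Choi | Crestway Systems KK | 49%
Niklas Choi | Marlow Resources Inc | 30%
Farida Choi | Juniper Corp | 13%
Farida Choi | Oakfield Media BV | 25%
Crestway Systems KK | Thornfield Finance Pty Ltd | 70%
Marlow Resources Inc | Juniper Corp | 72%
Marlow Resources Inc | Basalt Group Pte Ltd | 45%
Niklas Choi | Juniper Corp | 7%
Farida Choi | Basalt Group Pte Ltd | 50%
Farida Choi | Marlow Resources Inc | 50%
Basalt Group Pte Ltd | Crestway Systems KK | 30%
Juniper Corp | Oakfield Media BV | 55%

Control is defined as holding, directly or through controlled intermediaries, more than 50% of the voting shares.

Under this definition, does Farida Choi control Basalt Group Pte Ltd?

Farida's largest direct stake is 50% in Marlow, which does not meet the threshold, so Farida controls no company.
In Basalt, Farida's side holds only 50%, not > 50%.
So Farida does not control Basalt.

No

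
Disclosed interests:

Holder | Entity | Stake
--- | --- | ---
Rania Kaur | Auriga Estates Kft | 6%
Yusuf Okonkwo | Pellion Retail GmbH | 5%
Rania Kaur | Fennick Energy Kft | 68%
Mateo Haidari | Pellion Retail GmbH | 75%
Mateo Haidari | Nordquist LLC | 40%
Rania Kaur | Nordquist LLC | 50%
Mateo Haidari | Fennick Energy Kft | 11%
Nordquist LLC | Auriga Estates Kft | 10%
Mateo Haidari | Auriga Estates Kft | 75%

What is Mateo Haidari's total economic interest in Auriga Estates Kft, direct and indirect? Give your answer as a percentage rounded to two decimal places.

Mateo reaches Auriga along 2 paths.
Via Nordquist: 40% × 10% = 4%.
Direct stake: 75% = 75%.
Total: 4% + 75% = 79%.
Rounded: 79.00%.

79.00%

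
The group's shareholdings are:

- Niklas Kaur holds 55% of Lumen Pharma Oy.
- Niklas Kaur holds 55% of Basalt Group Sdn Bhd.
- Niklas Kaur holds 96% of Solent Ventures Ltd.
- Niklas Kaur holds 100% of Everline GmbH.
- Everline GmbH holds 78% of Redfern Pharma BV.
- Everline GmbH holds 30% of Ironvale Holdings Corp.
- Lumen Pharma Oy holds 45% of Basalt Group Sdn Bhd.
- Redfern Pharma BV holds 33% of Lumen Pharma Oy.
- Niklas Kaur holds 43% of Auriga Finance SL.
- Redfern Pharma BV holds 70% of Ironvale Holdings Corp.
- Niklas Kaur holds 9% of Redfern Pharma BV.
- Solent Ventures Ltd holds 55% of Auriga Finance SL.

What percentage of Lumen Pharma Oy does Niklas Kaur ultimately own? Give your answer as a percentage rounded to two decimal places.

83.71%

Niklas reaches Lumen along 3 paths.
Direct stake: 55% = 55%.
Via Redfern: 9% × 33% = 2.97%.
Via Everline → Redfern: 100% × 78% × 33% = 25.74%.
Total: 55% + 2.97% + 25.74% = 83.71%.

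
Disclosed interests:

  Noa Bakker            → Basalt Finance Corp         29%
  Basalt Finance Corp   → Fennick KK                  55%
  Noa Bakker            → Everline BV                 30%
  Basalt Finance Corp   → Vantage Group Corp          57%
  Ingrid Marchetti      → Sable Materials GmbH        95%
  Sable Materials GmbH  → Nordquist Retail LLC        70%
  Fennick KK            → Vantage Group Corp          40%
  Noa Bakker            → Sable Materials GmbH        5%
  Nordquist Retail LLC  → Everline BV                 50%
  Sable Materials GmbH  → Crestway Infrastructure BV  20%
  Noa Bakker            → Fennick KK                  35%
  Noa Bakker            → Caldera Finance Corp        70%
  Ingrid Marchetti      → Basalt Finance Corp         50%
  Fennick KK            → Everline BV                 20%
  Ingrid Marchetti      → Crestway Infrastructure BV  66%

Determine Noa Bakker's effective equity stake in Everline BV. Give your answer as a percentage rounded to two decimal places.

41.94%

Noa reaches Everline along 4 paths.
Via Sable → Nordquist: 5% × 70% × 50% = 1.75%.
Direct stake: 30% = 30%.
Via Basalt → Fennick: 29% × 55% × 20% = 3.19%.
Via Fennick: 35% × 20% = 7%.
Total: 1.75% + 30% + 3.19% + 7% = 41.94%.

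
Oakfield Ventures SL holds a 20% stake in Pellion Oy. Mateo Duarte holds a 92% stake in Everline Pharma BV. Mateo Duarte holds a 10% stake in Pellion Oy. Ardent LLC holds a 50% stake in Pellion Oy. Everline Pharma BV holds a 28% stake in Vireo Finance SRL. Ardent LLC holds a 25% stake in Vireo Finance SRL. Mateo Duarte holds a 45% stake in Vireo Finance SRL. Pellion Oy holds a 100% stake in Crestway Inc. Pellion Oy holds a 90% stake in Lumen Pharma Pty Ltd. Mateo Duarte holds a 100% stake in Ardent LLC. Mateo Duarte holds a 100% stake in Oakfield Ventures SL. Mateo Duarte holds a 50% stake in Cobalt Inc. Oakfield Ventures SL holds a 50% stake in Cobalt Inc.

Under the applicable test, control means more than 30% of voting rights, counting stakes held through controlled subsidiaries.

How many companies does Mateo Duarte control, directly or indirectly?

8

Mateo holds 100% of Oakfield, so Mateo controls Oakfield.
Mateo holds 92% of Everline, so Mateo controls Everline.
Mateo holds 100% of Ardent, so Mateo controls Ardent.
Ardent and Mateo and Oakfield together hold 50% + 10% + 20% = 80% of Pellion, so Mateo controls Pellion.
Mateo and Oakfield together hold 50% + 50% = 100% of Cobalt, so Mateo controls Cobalt.
Pellion holds 100% of Crestway, so Mateo controls Crestway.
Ardent and Mateo and Everline together hold 25% + 45% + 28% = 98% of Vireo, so Mateo controls Vireo.
Pellion holds 90% of Lumen, so Mateo controls Lumen.
Mateo controls 8 companies.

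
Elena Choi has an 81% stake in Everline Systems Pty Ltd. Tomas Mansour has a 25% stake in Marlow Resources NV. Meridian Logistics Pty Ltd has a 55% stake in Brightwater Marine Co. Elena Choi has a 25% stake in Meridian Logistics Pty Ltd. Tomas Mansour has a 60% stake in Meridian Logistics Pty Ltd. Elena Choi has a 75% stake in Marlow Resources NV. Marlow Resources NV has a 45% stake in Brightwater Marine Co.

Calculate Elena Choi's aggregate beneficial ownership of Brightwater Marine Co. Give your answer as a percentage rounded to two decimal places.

Elena reaches Brightwater along 2 paths.
Via Marlow: 75% × 45% = 33.75%.
Via Meridian: 25% × 55% = 13.75%.
Total: 33.75% + 13.75% = 47.5%.
Rounded: 47.50%.

47.50%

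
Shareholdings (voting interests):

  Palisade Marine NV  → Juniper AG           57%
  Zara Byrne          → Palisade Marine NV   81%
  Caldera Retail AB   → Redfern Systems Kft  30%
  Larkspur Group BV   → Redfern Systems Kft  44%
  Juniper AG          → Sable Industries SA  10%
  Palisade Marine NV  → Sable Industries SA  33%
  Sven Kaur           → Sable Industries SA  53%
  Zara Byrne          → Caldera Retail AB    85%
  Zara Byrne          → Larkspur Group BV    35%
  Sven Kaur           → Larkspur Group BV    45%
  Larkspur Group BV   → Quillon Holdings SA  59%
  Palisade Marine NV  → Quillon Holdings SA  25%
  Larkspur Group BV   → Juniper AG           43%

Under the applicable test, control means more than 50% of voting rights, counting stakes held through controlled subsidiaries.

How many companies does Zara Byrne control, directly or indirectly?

3

Zara holds 85% of Caldera, so Zara controls Caldera.
Zara holds 81% of Palisade, so Zara controls Palisade.
Palisade holds 57% of Juniper, so Zara controls Juniper.
No other company's threshold is met.
Zara controls 3 companies.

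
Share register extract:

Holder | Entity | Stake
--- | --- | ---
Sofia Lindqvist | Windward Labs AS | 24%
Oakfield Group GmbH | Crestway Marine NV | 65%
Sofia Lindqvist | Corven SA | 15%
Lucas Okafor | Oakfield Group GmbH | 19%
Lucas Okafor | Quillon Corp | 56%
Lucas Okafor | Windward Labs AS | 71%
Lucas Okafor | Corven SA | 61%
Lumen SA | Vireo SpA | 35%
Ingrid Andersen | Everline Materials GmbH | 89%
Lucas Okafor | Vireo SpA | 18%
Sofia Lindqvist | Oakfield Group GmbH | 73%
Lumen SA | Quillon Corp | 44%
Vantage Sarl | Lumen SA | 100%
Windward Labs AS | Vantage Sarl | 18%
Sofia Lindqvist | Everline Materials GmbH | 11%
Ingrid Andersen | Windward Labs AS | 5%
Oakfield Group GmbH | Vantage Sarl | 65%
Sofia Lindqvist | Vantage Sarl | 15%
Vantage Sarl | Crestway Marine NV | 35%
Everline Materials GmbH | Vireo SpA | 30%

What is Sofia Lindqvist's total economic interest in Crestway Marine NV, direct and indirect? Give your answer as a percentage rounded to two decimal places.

Sofia reaches Crestway along 4 paths.
Via Oakfield: 73% × 65% = 47.45%.
Via Windward → Vantage: 24% × 18% × 35% = 1.512%.
Via Vantage: 15% × 35% = 5.25%.
Via Oakfield → Vantage: 73% × 65% × 35% = 16.6075%.
Total: 47.45% + 1.512% + 5.25% + 16.6075% = 70.8195%.
Rounded: 70.82%.

70.82%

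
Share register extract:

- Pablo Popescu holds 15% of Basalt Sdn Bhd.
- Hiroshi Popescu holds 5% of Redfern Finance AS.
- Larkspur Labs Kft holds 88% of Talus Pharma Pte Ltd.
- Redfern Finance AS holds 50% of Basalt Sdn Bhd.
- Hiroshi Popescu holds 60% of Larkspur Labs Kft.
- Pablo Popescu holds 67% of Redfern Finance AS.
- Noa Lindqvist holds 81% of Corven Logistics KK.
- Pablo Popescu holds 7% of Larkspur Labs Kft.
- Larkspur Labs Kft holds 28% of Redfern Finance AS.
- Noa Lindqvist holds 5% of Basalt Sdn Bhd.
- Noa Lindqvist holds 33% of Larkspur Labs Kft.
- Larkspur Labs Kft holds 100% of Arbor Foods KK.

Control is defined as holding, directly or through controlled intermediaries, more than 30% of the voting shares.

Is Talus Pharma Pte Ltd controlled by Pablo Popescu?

No

Pablo holds 67% of Redfern, so Pablo controls Redfern.
Pablo and Redfern together hold 15% + 50% = 65% of Basalt, so Pablo controls Basalt.
Neither Pablo nor any entity Pablo controls holds any voting interest in Talus.
So Pablo does not control Talus.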